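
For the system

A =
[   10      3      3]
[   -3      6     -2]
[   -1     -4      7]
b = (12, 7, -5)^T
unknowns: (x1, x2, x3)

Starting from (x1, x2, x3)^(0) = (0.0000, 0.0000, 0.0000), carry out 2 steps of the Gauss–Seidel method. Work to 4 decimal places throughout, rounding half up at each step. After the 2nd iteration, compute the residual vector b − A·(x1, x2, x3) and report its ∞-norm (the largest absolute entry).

Iteration 1:
  x1 = (12 - (3)·0.0000 - (3)·0.0000) / (10) = 1.2000
  x2 = (7 - (-3)·1.2000 - (-2)·0.0000) / (6) = 1.7667
  x3 = (-5 - (-1)·1.2000 - (-4)·1.7667) / (7) = 0.4667
Iteration 2:
  x1 = (12 - (3)·1.7667 - (3)·0.4667) / (10) = 0.5300
  x2 = (7 - (-3)·0.5300 - (-2)·0.4667) / (6) = 1.5872
  x3 = (-5 - (-1)·0.5300 - (-4)·1.5872) / (7) = 0.2684
Residual b − A·x = (1.1332, -0.3964, 0.0000); ∞-norm = 1.1332

1.1332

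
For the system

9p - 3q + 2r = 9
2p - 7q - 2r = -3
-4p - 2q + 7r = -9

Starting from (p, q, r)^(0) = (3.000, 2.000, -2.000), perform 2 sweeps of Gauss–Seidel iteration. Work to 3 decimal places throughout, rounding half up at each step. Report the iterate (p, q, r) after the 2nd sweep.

(1.450, 0.735, -0.247)

Iteration 1:
  p = (9 - (-3)·2.000 - (2)·-2.000) / (9) = 2.111
  q = (-3 - (2)·2.111 - (-2)·-2.000) / (-7) = 1.603
  r = (-9 - (-4)·2.111 - (-2)·1.603) / (7) = 0.379
Iteration 2:
  p = (9 - (-3)·1.603 - (2)·0.379) / (9) = 1.450
  q = (-3 - (2)·1.450 - (-2)·0.379) / (-7) = 0.735
  r = (-9 - (-4)·1.450 - (-2)·0.735) / (7) = -0.247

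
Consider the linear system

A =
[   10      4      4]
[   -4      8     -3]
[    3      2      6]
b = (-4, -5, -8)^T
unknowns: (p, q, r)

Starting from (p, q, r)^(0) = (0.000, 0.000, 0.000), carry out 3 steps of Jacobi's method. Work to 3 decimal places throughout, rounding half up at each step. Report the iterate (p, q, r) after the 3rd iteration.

(0.500, -0.780, -1.083)

Iteration 1:
  p = (-4 - (4)·0.000 - (4)·0.000) / (10) = -0.400
  q = (-5 - (-4)·0.000 - (-3)·0.000) / (8) = -0.625
  r = (-8 - (3)·0.000 - (2)·0.000) / (6) = -1.333
Iteration 2:
  p = (-4 - (4)·-0.625 - (4)·-1.333) / (10) = 0.383
  q = (-5 - (-4)·-0.400 - (-3)·-1.333) / (8) = -1.325
  r = (-8 - (3)·-0.400 - (2)·-0.625) / (6) = -0.925
Iteration 3:
  p = (-4 - (4)·-1.325 - (4)·-0.925) / (10) = 0.500
  q = (-5 - (-4)·0.383 - (-3)·-0.925) / (8) = -0.780
  r = (-8 - (3)·0.383 - (2)·-1.325) / (6) = -1.083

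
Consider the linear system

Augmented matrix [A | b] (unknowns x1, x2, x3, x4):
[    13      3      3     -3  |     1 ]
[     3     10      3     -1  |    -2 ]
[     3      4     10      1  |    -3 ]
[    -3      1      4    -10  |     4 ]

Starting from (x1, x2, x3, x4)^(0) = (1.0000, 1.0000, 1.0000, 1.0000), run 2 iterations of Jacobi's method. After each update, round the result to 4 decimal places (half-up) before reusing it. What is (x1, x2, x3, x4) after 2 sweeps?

Iteration 1:
  x1 = (1 - (3)·1.0000 - (3)·1.0000 - (-3)·1.0000) / (13) = -0.1538
  x2 = (-2 - (3)·1.0000 - (3)·1.0000 - (-1)·1.0000) / (10) = -0.7000
  x3 = (-3 - (3)·1.0000 - (4)·1.0000 - (1)·1.0000) / (10) = -1.1000
  x4 = (4 - (-3)·1.0000 - (1)·1.0000 - (4)·1.0000) / (-10) = -0.2000
Iteration 2:
  x1 = (1 - (3)·-0.7000 - (3)·-1.1000 - (-3)·-0.2000) / (13) = 0.4462
  x2 = (-2 - (3)·-0.1538 - (3)·-1.1000 - (-1)·-0.2000) / (10) = 0.1561
  x3 = (-3 - (3)·-0.1538 - (4)·-0.7000 - (1)·-0.2000) / (10) = 0.0461
  x4 = (4 - (-3)·-0.1538 - (1)·-0.7000 - (4)·-1.1000) / (-10) = -0.8639

(0.4462, 0.1561, 0.0461, -0.8639)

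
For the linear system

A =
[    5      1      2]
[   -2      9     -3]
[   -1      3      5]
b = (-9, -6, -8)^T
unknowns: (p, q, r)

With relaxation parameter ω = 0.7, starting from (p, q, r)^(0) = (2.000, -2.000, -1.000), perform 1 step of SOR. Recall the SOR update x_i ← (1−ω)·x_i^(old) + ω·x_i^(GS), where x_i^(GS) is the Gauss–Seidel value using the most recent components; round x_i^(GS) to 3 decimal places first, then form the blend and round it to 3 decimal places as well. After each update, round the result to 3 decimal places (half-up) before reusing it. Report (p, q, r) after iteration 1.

Iteration 1:
  p: GS value = (-9 - (1)·-2.000 - (2)·-1.000) / (5) = -1.000;  p ← (1−ω)·2.000 + ω·-1.000 = -0.100
  q: GS value = (-6 - (-2)·-0.100 - (-3)·-1.000) / (9) = -1.022;  q ← (1−ω)·-2.000 + ω·-1.022 = -1.315
  r: GS value = (-8 - (-1)·-0.100 - (3)·-1.315) / (5) = -0.831;  r ← (1−ω)·-1.000 + ω·-0.831 = -0.882

(-0.100, -1.315, -0.882)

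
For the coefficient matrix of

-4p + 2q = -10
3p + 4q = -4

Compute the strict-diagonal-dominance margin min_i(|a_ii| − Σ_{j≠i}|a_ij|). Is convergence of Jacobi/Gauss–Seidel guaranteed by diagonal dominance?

1

row 1: |-4| − (2) = 2
row 2: |4| − (3) = 1
minimum over rows = 1 → strictly diagonally dominant (convergence guaranteed)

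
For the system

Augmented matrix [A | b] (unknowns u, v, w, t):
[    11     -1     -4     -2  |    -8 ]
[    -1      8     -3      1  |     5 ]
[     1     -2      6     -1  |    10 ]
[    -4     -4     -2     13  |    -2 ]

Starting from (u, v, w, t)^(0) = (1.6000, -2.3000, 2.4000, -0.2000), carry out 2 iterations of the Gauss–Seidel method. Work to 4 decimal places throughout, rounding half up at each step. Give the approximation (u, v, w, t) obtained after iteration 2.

Iteration 1:
  u = (-8 - (-1)·-2.3000 - (-4)·2.4000 - (-2)·-0.2000) / (11) = -0.1000
  v = (5 - (-1)·-0.1000 - (-3)·2.4000 - (1)·-0.2000) / (8) = 1.5375
  w = (10 - (1)·-0.1000 - (-2)·1.5375 - (-1)·-0.2000) / (6) = 2.1625
  t = (-2 - (-4)·-0.1000 - (-4)·1.5375 - (-2)·2.1625) / (13) = 0.6212
Iteration 2:
  u = (-8 - (-1)·1.5375 - (-4)·2.1625 - (-2)·0.6212) / (11) = 0.3118
  v = (5 - (-1)·0.3118 - (-3)·2.1625 - (1)·0.6212) / (8) = 1.3973
  w = (10 - (1)·0.3118 - (-2)·1.3973 - (-1)·0.6212) / (6) = 2.1840
  t = (-2 - (-4)·0.3118 - (-4)·1.3973 - (-2)·2.1840) / (13) = 0.7080

(0.3118, 1.3973, 2.1840, 0.7080)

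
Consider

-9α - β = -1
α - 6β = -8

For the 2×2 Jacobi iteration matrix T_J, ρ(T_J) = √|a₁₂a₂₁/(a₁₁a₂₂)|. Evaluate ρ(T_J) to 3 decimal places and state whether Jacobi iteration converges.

a₁₂a₂₁/(a₁₁a₂₂) = (-1)·(1) / ((-9)·(-6)) = -0.018519
ρ = √|-0.018519| = √0.018519 = 0.136
ρ < 1, so Jacobi converges

0.136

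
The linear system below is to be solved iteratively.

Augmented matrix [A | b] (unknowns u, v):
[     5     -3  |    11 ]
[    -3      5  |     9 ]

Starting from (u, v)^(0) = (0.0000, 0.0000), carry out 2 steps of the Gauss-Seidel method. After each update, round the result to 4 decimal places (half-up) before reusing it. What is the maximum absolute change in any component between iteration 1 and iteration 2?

Iteration 1:
  u = (11 - (-3)·0.0000) / (5) = 2.2000
  v = (9 - (-3)·2.2000) / (5) = 3.1200
Iteration 2:
  u = (11 - (-3)·3.1200) / (5) = 4.0720
  v = (9 - (-3)·4.0720) / (5) = 4.2432
Change: (1.8720, 1.1232) → max |·| = 1.8720

1.8720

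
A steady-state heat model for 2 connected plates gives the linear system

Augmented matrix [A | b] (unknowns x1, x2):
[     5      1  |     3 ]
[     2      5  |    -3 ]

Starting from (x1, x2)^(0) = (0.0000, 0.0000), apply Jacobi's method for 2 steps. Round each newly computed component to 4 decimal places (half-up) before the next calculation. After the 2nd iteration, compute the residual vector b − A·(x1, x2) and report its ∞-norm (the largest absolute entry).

Iteration 1:
  x1 = (3 - (1)·0.0000) / (5) = 0.6000
  x2 = (-3 - (2)·0.0000) / (5) = -0.6000
Iteration 2:
  x1 = (3 - (1)·-0.6000) / (5) = 0.7200
  x2 = (-3 - (2)·0.6000) / (5) = -0.8400
Residual b − A·x = (0.2400, -0.2400); ∞-norm = 0.2400

0.2400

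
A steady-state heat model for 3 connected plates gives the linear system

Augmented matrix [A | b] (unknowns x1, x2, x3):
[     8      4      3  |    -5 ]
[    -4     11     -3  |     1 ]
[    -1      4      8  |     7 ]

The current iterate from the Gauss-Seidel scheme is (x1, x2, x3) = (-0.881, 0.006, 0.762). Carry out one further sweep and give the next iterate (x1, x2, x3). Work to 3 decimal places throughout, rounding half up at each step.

(-0.914, -0.034, 0.778)

One sweep:
  x1 = (-5 - (4)·0.006 - (3)·0.762) / (8) = -0.914
  x2 = (1 - (-4)·-0.914 - (-3)·0.762) / (11) = -0.034
  x3 = (7 - (-1)·-0.914 - (4)·-0.034) / (8) = 0.778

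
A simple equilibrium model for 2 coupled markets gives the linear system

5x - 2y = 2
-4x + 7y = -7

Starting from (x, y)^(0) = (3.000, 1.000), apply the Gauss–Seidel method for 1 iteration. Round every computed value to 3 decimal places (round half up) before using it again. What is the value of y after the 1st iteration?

Iteration 1:
  x = (2 - (-2)·1.000) / (5) = 0.800
  y = (-7 - (-4)·0.800) / (7) = -0.543

-0.543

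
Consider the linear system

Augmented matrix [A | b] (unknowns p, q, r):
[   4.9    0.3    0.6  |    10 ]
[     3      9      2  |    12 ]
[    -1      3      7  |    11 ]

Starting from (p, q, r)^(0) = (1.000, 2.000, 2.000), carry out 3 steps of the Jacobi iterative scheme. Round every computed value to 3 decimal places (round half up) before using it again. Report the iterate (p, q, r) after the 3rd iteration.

Iteration 1:
  p = (10 - (0.3)·2.000 - (0.6)·2.000) / (4.9) = 1.673
  q = (12 - (3)·1.000 - (2)·2.000) / (9) = 0.556
  r = (11 - (-1)·1.000 - (3)·2.000) / (7) = 0.857
Iteration 2:
  p = (10 - (0.3)·0.556 - (0.6)·0.857) / (4.9) = 1.902
  q = (12 - (3)·1.673 - (2)·0.857) / (9) = 0.585
  r = (11 - (-1)·1.673 - (3)·0.556) / (7) = 1.572
Iteration 3:
  p = (10 - (0.3)·0.585 - (0.6)·1.572) / (4.9) = 1.813
  q = (12 - (3)·1.902 - (2)·1.572) / (9) = 0.350
  r = (11 - (-1)·1.902 - (3)·0.585) / (7) = 1.592

(1.813, 0.350, 1.592)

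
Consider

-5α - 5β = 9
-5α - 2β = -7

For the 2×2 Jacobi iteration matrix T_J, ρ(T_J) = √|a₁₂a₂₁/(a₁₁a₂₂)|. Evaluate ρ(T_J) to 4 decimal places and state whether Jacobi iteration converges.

1.5811

a₁₂a₂₁/(a₁₁a₂₂) = (-5)·(-5) / ((-5)·(-2)) = 2.500000
ρ = √|2.500000| = √2.500000 = 1.5811
ρ > 1, so Jacobi diverges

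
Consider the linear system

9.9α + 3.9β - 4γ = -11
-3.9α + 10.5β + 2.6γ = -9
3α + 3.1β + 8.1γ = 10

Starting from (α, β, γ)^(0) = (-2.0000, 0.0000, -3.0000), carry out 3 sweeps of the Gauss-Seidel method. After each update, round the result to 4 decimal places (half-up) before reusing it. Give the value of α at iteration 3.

Iteration 1:
  α = (-11 - (3.9)·0.0000 - (-4)·-3.0000) / (9.9) = -2.3232
  β = (-9 - (-3.9)·-2.3232 - (2.6)·-3.0000) / (10.5) = -0.9772
  γ = (10 - (3)·-2.3232 - (3.1)·-0.9772) / (8.1) = 2.4690
Iteration 2:
  α = (-11 - (3.9)·-0.9772 - (-4)·2.4690) / (9.9) = 0.2714
  β = (-9 - (-3.9)·0.2714 - (2.6)·2.4690) / (10.5) = -1.3677
  γ = (10 - (3)·0.2714 - (3.1)·-1.3677) / (8.1) = 1.6575
Iteration 3:
  α = (-11 - (3.9)·-1.3677 - (-4)·1.6575) / (9.9) = 0.0974
  β = (-9 - (-3.9)·0.0974 - (2.6)·1.6575) / (10.5) = -1.2314
  γ = (10 - (3)·0.0974 - (3.1)·-1.2314) / (8.1) = 1.6698

0.0974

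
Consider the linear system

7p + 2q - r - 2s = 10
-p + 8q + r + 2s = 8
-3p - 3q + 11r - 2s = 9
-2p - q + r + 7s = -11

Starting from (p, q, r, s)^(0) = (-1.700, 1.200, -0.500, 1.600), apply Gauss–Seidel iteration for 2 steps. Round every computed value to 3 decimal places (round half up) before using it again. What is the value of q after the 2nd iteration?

1.236

Iteration 1:
  p = (10 - (2)·1.200 - (-1)·-0.500 - (-2)·1.600) / (7) = 1.471
  q = (8 - (-1)·1.471 - (1)·-0.500 - (2)·1.600) / (8) = 0.846
  r = (9 - (-3)·1.471 - (-3)·0.846 - (-2)·1.600) / (11) = 1.741
  s = (-11 - (-2)·1.471 - (-1)·0.846 - (1)·1.741) / (7) = -1.279
Iteration 2:
  p = (10 - (2)·0.846 - (-1)·1.741 - (-2)·-1.279) / (7) = 1.070
  q = (8 - (-1)·1.070 - (1)·1.741 - (2)·-1.279) / (8) = 1.236
  r = (9 - (-3)·1.070 - (-3)·1.236 - (-2)·-1.279) / (11) = 1.215
  s = (-11 - (-2)·1.070 - (-1)·1.236 - (1)·1.215) / (7) = -1.263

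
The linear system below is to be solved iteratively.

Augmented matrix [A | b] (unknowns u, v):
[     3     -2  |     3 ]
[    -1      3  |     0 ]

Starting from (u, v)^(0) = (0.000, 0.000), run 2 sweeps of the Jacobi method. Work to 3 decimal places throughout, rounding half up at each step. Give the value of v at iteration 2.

0.333

Iteration 1:
  u = (3 - (-2)·0.000) / (3) = 1.000
  v = (0 - (-1)·0.000) / (3) = 0.000
Iteration 2:
  u = (3 - (-2)·0.000) / (3) = 1.000
  v = (0 - (-1)·1.000) / (3) = 0.333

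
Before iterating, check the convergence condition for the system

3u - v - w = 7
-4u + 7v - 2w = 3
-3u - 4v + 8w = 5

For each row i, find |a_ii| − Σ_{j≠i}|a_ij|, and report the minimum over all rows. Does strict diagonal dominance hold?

row 1: |3| − (1+1) = 1
row 2: |7| − (4+2) = 1
row 3: |8| − (3+4) = 1
minimum over rows = 1 → strictly diagonally dominant (convergence guaranteed)

1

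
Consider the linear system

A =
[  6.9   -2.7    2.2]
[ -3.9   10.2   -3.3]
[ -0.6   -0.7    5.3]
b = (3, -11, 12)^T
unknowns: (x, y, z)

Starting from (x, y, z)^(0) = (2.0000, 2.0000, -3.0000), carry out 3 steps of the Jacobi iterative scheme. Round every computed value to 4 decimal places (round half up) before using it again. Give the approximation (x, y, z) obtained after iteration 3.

(-0.0595, -0.6829, 2.2421)

Iteration 1:
  x = (3 - (-2.7)·2.0000 - (2.2)·-3.0000) / (6.9) = 2.1739
  y = (-11 - (-3.9)·2.0000 - (-3.3)·-3.0000) / (10.2) = -1.2843
  z = (12 - (-0.6)·2.0000 - (-0.7)·2.0000) / (5.3) = 2.7547
Iteration 2:
  x = (3 - (-2.7)·-1.2843 - (2.2)·2.7547) / (6.9) = -0.9461
  y = (-11 - (-3.9)·2.1739 - (-3.3)·2.7547) / (10.2) = 0.6440
  z = (12 - (-0.6)·2.1739 - (-0.7)·-1.2843) / (5.3) = 2.3406
Iteration 3:
  x = (3 - (-2.7)·0.6440 - (2.2)·2.3406) / (6.9) = -0.0595
  y = (-11 - (-3.9)·-0.9461 - (-3.3)·2.3406) / (10.2) = -0.6829
  z = (12 - (-0.6)·-0.9461 - (-0.7)·0.6440) / (5.3) = 2.2421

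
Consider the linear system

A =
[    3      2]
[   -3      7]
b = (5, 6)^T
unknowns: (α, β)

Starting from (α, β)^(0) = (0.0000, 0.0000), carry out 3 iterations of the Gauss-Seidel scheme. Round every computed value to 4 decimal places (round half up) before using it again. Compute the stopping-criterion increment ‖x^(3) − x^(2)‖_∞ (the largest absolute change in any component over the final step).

0.2992

Iteration 1:
  α = (5 - (2)·0.0000) / (3) = 1.6667
  β = (6 - (-3)·1.6667) / (7) = 1.5714
Iteration 2:
  α = (5 - (2)·1.5714) / (3) = 0.6191
  β = (6 - (-3)·0.6191) / (7) = 1.1225
Iteration 3:
  α = (5 - (2)·1.1225) / (3) = 0.9183
  β = (6 - (-3)·0.9183) / (7) = 1.2507
Change: (0.2992, 0.1282) → max |·| = 0.2992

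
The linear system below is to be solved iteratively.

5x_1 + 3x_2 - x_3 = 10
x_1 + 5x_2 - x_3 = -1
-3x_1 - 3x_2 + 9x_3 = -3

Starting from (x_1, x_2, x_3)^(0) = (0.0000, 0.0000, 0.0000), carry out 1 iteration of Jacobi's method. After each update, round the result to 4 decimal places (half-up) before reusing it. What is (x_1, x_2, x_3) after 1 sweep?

Iteration 1:
  x_1 = (10 - (3)·0.0000 - (-1)·0.0000) / (5) = 2.0000
  x_2 = (-1 - (1)·0.0000 - (-1)·0.0000) / (5) = -0.2000
  x_3 = (-3 - (-3)·0.0000 - (-3)·0.0000) / (9) = -0.3333

(2.0000, -0.2000, -0.3333)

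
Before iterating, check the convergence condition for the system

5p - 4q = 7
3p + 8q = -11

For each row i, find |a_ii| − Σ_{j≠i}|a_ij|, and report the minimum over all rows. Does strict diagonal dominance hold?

row 1: |5| − (4) = 1
row 2: |8| − (3) = 5
minimum over rows = 1 → strictly diagonally dominant (convergence guaranteed)

1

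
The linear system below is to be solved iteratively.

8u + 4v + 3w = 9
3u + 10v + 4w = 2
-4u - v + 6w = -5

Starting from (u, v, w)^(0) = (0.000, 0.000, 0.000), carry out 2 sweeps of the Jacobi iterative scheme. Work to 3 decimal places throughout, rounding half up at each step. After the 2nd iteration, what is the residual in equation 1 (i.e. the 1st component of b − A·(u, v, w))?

Iteration 1:
  u = (9 - (4)·0.000 - (3)·0.000) / (8) = 1.125
  v = (2 - (3)·0.000 - (4)·0.000) / (10) = 0.200
  w = (-5 - (-4)·0.000 - (-1)·0.000) / (6) = -0.833
Iteration 2:
  u = (9 - (4)·0.200 - (3)·-0.833) / (8) = 1.337
  v = (2 - (3)·1.125 - (4)·-0.833) / (10) = 0.196
  w = (-5 - (-4)·1.125 - (-1)·0.200) / (6) = -0.050
Residual b − A·x = (-2.330, -3.771, 0.844)

-2.330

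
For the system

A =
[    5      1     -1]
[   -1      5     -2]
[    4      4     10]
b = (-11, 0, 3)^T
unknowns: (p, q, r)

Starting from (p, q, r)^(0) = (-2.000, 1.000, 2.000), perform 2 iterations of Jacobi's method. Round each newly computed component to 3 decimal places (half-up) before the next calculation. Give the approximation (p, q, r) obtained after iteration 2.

Iteration 1:
  p = (-11 - (1)·1.000 - (-1)·2.000) / (5) = -2.000
  q = (0 - (-1)·-2.000 - (-2)·2.000) / (5) = 0.400
  r = (3 - (4)·-2.000 - (4)·1.000) / (10) = 0.700
Iteration 2:
  p = (-11 - (1)·0.400 - (-1)·0.700) / (5) = -2.140
  q = (0 - (-1)·-2.000 - (-2)·0.700) / (5) = -0.120
  r = (3 - (4)·-2.000 - (4)·0.400) / (10) = 0.940

(-2.140, -0.120, 0.940)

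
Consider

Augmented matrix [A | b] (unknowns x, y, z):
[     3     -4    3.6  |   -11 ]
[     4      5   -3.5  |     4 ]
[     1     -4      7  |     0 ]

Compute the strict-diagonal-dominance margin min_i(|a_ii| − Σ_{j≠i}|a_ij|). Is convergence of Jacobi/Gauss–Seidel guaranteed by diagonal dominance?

row 1: |3| − (4+3.6) = -4.6
row 2: |5| − (4+3.5) = -2.5
row 3: |7| − (1+4) = 2
minimum over rows = -4.6 → not strictly diagonally dominant

-4.6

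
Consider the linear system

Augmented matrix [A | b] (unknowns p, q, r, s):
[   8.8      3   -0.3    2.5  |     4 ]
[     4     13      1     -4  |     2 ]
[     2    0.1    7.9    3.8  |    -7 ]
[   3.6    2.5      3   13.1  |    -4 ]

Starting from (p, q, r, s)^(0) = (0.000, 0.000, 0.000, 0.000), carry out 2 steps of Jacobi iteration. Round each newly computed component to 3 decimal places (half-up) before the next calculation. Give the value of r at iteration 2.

-0.857

Iteration 1:
  p = (4 - (3)·0.000 - (-0.3)·0.000 - (2.5)·0.000) / (8.8) = 0.455
  q = (2 - (4)·0.000 - (1)·0.000 - (-4)·0.000) / (13) = 0.154
  r = (-7 - (2)·0.000 - (0.1)·0.000 - (3.8)·0.000) / (7.9) = -0.886
  s = (-4 - (3.6)·0.000 - (2.5)·0.000 - (3)·0.000) / (13.1) = -0.305
Iteration 2:
  p = (4 - (3)·0.154 - (-0.3)·-0.886 - (2.5)·-0.305) / (8.8) = 0.458
  q = (2 - (4)·0.455 - (1)·-0.886 - (-4)·-0.305) / (13) = -0.012
  r = (-7 - (2)·0.455 - (0.1)·0.154 - (3.8)·-0.305) / (7.9) = -0.857
  s = (-4 - (3.6)·0.455 - (2.5)·0.154 - (3)·-0.886) / (13.1) = -0.257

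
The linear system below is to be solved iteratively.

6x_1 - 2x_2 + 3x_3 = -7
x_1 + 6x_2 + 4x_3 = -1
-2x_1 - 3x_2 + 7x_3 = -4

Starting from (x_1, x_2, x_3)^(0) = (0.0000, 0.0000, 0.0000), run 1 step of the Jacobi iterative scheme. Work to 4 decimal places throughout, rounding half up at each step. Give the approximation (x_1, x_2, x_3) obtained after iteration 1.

(-1.1667, -0.1667, -0.5714)

Iteration 1:
  x_1 = (-7 - (-2)·0.0000 - (3)·0.0000) / (6) = -1.1667
  x_2 = (-1 - (1)·0.0000 - (4)·0.0000) / (6) = -0.1667
  x_3 = (-4 - (-2)·0.0000 - (-3)·0.0000) / (7) = -0.5714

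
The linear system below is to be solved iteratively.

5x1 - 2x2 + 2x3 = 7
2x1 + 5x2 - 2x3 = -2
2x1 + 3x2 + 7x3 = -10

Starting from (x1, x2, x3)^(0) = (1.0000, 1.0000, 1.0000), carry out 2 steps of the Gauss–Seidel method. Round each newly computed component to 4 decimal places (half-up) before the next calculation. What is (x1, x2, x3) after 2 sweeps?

Iteration 1:
  x1 = (7 - (-2)·1.0000 - (2)·1.0000) / (5) = 1.4000
  x2 = (-2 - (2)·1.4000 - (-2)·1.0000) / (5) = -0.5600
  x3 = (-10 - (2)·1.4000 - (3)·-0.5600) / (7) = -1.5886
Iteration 2:
  x1 = (7 - (-2)·-0.5600 - (2)·-1.5886) / (5) = 1.8114
  x2 = (-2 - (2)·1.8114 - (-2)·-1.5886) / (5) = -1.7600
  x3 = (-10 - (2)·1.8114 - (3)·-1.7600) / (7) = -1.1918

(1.8114, -1.7600, -1.1918)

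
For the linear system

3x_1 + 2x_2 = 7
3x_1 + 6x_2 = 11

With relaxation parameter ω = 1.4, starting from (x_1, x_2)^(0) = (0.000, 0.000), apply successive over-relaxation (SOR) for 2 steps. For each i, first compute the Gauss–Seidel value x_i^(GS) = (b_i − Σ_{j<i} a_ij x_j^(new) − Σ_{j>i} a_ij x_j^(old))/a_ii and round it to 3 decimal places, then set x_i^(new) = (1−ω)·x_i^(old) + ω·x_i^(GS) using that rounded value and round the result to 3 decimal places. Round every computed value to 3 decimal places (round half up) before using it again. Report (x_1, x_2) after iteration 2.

(1.699, 1.266)

Iteration 1:
  x_1: GS value = (7 - (2)·0.000) / (3) = 2.333;  x_1 ← (1−ω)·0.000 + ω·2.333 = 3.266
  x_2: GS value = (11 - (3)·3.266) / (6) = 0.200;  x_2 ← (1−ω)·0.000 + ω·0.200 = 0.280
Iteration 2:
  x_1: GS value = (7 - (2)·0.280) / (3) = 2.147;  x_1 ← (1−ω)·3.266 + ω·2.147 = 1.699
  x_2: GS value = (11 - (3)·1.699) / (6) = 0.984;  x_2 ← (1−ω)·0.280 + ω·0.984 = 1.266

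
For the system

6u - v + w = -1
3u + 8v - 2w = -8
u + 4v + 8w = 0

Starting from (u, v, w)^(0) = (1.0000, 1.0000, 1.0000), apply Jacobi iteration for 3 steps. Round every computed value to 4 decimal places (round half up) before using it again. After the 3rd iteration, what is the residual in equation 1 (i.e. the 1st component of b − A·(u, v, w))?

0.3387

Iteration 1:
  u = (-1 - (-1)·1.0000 - (1)·1.0000) / (6) = -0.1667
  v = (-8 - (3)·1.0000 - (-2)·1.0000) / (8) = -1.1250
  w = (0 - (1)·1.0000 - (4)·1.0000) / (8) = -0.6250
Iteration 2:
  u = (-1 - (-1)·-1.1250 - (1)·-0.6250) / (6) = -0.2500
  v = (-8 - (3)·-0.1667 - (-2)·-0.6250) / (8) = -1.0937
  w = (0 - (1)·-0.1667 - (4)·-1.1250) / (8) = 0.5833
Iteration 3:
  u = (-1 - (-1)·-1.0937 - (1)·0.5833) / (6) = -0.4462
  v = (-8 - (3)·-0.2500 - (-2)·0.5833) / (8) = -0.7604
  w = (0 - (1)·-0.2500 - (4)·-1.0937) / (8) = 0.5781
Residual b − A·x = (0.3387, 0.5780, -1.1370)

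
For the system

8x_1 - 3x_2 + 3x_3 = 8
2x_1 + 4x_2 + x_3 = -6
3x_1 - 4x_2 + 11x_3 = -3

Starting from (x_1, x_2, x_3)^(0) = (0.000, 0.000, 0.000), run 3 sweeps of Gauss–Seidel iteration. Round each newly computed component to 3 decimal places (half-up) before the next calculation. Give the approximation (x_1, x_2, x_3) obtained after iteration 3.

(0.808, -1.646, -1.092)

Iteration 1:
  x_1 = (8 - (-3)·0.000 - (3)·0.000) / (8) = 1.000
  x_2 = (-6 - (2)·1.000 - (1)·0.000) / (4) = -2.000
  x_3 = (-3 - (3)·1.000 - (-4)·-2.000) / (11) = -1.273
Iteration 2:
  x_1 = (8 - (-3)·-2.000 - (3)·-1.273) / (8) = 0.727
  x_2 = (-6 - (2)·0.727 - (1)·-1.273) / (4) = -1.545
  x_3 = (-3 - (3)·0.727 - (-4)·-1.545) / (11) = -1.033
Iteration 3:
  x_1 = (8 - (-3)·-1.545 - (3)·-1.033) / (8) = 0.808
  x_2 = (-6 - (2)·0.808 - (1)·-1.033) / (4) = -1.646
  x_3 = (-3 - (3)·0.808 - (-4)·-1.646) / (11) = -1.092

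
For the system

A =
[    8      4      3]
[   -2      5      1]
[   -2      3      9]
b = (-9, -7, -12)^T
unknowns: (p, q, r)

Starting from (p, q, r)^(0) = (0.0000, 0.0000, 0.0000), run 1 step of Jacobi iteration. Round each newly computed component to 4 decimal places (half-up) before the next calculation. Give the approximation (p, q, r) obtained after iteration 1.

Iteration 1:
  p = (-9 - (4)·0.0000 - (3)·0.0000) / (8) = -1.1250
  q = (-7 - (-2)·0.0000 - (1)·0.0000) / (5) = -1.4000
  r = (-12 - (-2)·0.0000 - (3)·0.0000) / (9) = -1.3333

(-1.1250, -1.4000, -1.3333)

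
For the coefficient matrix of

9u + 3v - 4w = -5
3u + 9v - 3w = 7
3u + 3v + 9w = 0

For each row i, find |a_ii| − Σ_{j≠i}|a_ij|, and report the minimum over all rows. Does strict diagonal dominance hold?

2

row 1: |9| − (3+4) = 2
row 2: |9| − (3+3) = 3
row 3: |9| − (3+3) = 3
minimum over rows = 2 → strictly diagonally dominant (convergence guaranteed)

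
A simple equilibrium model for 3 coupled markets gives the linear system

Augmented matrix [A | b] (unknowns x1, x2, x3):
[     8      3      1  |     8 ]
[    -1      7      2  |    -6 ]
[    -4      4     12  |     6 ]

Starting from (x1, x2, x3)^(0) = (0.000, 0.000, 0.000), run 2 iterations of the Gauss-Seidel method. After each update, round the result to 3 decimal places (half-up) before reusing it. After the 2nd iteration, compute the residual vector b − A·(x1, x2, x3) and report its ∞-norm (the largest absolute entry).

0.719

Iteration 1:
  x1 = (8 - (3)·0.000 - (1)·0.000) / (8) = 1.000
  x2 = (-6 - (-1)·1.000 - (2)·0.000) / (7) = -0.714
  x3 = (6 - (-4)·1.000 - (4)·-0.714) / (12) = 1.071
Iteration 2:
  x1 = (8 - (3)·-0.714 - (1)·1.071) / (8) = 1.134
  x2 = (-6 - (-1)·1.134 - (2)·1.071) / (7) = -1.001
  x3 = (6 - (-4)·1.134 - (4)·-1.001) / (12) = 1.212
Residual b − A·x = (0.719, -0.283, -0.004); ∞-norm = 0.719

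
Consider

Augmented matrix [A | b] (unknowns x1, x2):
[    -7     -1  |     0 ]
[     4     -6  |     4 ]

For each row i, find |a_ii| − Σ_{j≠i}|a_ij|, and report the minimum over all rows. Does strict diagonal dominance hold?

row 1: |-7| − (1) = 6
row 2: |-6| − (4) = 2
minimum over rows = 2 → strictly diagonally dominant (convergence guaranteed)

2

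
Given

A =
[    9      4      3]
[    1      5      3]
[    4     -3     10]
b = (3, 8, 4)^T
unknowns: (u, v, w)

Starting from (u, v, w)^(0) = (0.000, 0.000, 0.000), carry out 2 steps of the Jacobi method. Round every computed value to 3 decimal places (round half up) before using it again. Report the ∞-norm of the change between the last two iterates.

Iteration 1:
  u = (3 - (4)·0.000 - (3)·0.000) / (9) = 0.333
  v = (8 - (1)·0.000 - (3)·0.000) / (5) = 1.600
  w = (4 - (4)·0.000 - (-3)·0.000) / (10) = 0.400
Iteration 2:
  u = (3 - (4)·1.600 - (3)·0.400) / (9) = -0.511
  v = (8 - (1)·0.333 - (3)·0.400) / (5) = 1.293
  w = (4 - (4)·0.333 - (-3)·1.600) / (10) = 0.747
Change: (-0.844, -0.307, 0.347) → max |·| = 0.844

0.844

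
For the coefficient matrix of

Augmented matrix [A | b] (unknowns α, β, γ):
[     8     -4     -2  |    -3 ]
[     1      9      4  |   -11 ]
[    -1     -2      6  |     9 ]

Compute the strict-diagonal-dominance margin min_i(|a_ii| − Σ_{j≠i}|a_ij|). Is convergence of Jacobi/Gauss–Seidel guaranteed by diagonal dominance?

row 1: |8| − (4+2) = 2
row 2: |9| − (1+4) = 4
row 3: |6| − (1+2) = 3
minimum over rows = 2 → strictly diagonally dominant (convergence guaranteed)

2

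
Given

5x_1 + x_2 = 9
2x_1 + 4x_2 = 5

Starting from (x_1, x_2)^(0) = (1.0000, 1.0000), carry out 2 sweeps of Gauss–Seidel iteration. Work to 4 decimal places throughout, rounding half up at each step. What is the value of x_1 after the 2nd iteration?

1.7100

Iteration 1:
  x_1 = (9 - (1)·1.0000) / (5) = 1.6000
  x_2 = (5 - (2)·1.6000) / (4) = 0.4500
Iteration 2:
  x_1 = (9 - (1)·0.4500) / (5) = 1.7100
  x_2 = (5 - (2)·1.7100) / (4) = 0.3950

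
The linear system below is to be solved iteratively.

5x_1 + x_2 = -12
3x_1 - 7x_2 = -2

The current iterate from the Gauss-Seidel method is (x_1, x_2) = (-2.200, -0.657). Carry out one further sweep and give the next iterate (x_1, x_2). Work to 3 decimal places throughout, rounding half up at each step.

(-2.269, -0.687)

One sweep:
  x_1 = (-12 - (1)·-0.657) / (5) = -2.269
  x_2 = (-2 - (3)·-2.269) / (-7) = -0.687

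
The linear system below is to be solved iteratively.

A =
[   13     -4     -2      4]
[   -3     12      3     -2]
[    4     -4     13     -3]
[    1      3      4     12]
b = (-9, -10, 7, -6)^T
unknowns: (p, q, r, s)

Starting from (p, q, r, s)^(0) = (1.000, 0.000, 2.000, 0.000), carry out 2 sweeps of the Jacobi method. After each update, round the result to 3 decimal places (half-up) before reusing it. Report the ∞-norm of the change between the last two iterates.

0.976

Iteration 1:
  p = (-9 - (-4)·0.000 - (-2)·2.000 - (4)·0.000) / (13) = -0.385
  q = (-10 - (-3)·1.000 - (3)·2.000 - (-2)·0.000) / (12) = -1.083
  r = (7 - (4)·1.000 - (-4)·0.000 - (-3)·0.000) / (13) = 0.231
  s = (-6 - (1)·1.000 - (3)·0.000 - (4)·2.000) / (12) = -1.250
Iteration 2:
  p = (-9 - (-4)·-1.083 - (-2)·0.231 - (4)·-1.250) / (13) = -0.605
  q = (-10 - (-3)·-0.385 - (3)·0.231 - (-2)·-1.250) / (12) = -1.196
  r = (7 - (4)·-0.385 - (-4)·-1.083 - (-3)·-1.250) / (13) = 0.035
  s = (-6 - (1)·-0.385 - (3)·-1.083 - (4)·0.231) / (12) = -0.274
Change: (-0.220, -0.113, -0.196, 0.976) → max |·| = 0.976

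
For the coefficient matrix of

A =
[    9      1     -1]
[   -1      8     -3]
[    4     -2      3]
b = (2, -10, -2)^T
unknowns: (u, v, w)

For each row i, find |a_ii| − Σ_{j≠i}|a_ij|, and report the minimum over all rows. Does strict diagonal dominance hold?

row 1: |9| − (1+1) = 7
row 2: |8| − (1+3) = 4
row 3: |3| − (4+2) = -3
minimum over rows = -3 → not strictly diagonally dominant

-3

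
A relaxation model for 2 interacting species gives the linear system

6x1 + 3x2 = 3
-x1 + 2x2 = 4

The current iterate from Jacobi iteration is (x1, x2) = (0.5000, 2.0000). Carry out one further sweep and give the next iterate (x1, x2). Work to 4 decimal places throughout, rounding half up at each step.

One sweep:
  x1 = (3 - (3)·2.0000) / (6) = -0.5000
  x2 = (4 - (-1)·0.5000) / (2) = 2.2500

(-0.5000, 2.2500)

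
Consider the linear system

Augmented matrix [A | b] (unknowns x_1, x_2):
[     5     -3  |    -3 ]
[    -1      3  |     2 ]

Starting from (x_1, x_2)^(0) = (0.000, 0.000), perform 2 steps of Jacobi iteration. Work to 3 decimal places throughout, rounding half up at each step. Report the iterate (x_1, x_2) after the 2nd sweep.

Iteration 1:
  x_1 = (-3 - (-3)·0.000) / (5) = -0.600
  x_2 = (2 - (-1)·0.000) / (3) = 0.667
Iteration 2:
  x_1 = (-3 - (-3)·0.667) / (5) = -0.200
  x_2 = (2 - (-1)·-0.600) / (3) = 0.467

(-0.200, 0.467)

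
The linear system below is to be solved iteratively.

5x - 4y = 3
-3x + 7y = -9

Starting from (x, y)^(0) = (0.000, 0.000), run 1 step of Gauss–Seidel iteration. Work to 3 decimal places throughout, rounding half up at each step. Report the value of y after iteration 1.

Iteration 1:
  x = (3 - (-4)·0.000) / (5) = 0.600
  y = (-9 - (-3)·0.600) / (7) = -1.029

-1.029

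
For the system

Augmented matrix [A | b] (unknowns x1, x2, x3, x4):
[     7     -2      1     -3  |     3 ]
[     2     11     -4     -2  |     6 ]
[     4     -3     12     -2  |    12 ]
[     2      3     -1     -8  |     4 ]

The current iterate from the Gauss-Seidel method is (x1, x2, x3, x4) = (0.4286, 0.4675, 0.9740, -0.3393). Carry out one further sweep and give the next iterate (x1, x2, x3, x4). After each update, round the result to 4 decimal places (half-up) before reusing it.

(0.2776, 0.7875, 1.0478, -0.2663)

One sweep:
  x1 = (3 - (-2)·0.4675 - (1)·0.9740 - (-3)·-0.3393) / (7) = 0.2776
  x2 = (6 - (2)·0.2776 - (-4)·0.9740 - (-2)·-0.3393) / (11) = 0.7875
  x3 = (12 - (4)·0.2776 - (-3)·0.7875 - (-2)·-0.3393) / (12) = 1.0478
  x4 = (4 - (2)·0.2776 - (3)·0.7875 - (-1)·1.0478) / (-8) = -0.2663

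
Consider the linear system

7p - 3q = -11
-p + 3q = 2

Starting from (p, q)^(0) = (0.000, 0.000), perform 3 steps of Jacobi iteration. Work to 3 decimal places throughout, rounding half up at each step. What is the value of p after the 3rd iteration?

Iteration 1:
  p = (-11 - (-3)·0.000) / (7) = -1.571
  q = (2 - (-1)·0.000) / (3) = 0.667
Iteration 2:
  p = (-11 - (-3)·0.667) / (7) = -1.286
  q = (2 - (-1)·-1.571) / (3) = 0.143
Iteration 3:
  p = (-11 - (-3)·0.143) / (7) = -1.510
  q = (2 - (-1)·-1.286) / (3) = 0.238

-1.510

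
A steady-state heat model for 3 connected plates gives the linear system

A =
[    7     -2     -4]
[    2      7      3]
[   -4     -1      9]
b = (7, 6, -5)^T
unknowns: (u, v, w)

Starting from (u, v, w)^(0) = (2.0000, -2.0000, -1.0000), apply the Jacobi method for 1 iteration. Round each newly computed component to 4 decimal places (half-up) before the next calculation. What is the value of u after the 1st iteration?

-0.1429

Iteration 1:
  u = (7 - (-2)·-2.0000 - (-4)·-1.0000) / (7) = -0.1429
  v = (6 - (2)·2.0000 - (3)·-1.0000) / (7) = 0.7143
  w = (-5 - (-4)·2.0000 - (-1)·-2.0000) / (9) = 0.1111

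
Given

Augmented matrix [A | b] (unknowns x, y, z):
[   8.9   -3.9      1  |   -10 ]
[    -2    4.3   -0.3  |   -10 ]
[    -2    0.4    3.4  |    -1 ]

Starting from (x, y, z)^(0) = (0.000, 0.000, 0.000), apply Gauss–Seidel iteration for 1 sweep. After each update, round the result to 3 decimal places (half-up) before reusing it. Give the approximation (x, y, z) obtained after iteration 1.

Iteration 1:
  x = (-10 - (-3.9)·0.000 - (1)·0.000) / (8.9) = -1.124
  y = (-10 - (-2)·-1.124 - (-0.3)·0.000) / (4.3) = -2.848
  z = (-1 - (-2)·-1.124 - (0.4)·-2.848) / (3.4) = -0.620

(-1.124, -2.848, -0.620)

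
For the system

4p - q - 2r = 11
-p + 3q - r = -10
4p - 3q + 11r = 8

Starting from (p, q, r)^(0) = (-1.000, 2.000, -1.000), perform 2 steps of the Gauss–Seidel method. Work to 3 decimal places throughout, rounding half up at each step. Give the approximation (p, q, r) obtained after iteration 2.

(1.551, -3.157, -0.698)

Iteration 1:
  p = (11 - (-1)·2.000 - (-2)·-1.000) / (4) = 2.750
  q = (-10 - (-1)·2.750 - (-1)·-1.000) / (3) = -2.750
  r = (8 - (4)·2.750 - (-3)·-2.750) / (11) = -1.023
Iteration 2:
  p = (11 - (-1)·-2.750 - (-2)·-1.023) / (4) = 1.551
  q = (-10 - (-1)·1.551 - (-1)·-1.023) / (3) = -3.157
  r = (8 - (4)·1.551 - (-3)·-3.157) / (11) = -0.698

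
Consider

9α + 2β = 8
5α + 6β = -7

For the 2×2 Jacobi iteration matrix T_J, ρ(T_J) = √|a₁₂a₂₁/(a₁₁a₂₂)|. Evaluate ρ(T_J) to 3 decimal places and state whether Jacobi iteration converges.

0.430

a₁₂a₂₁/(a₁₁a₂₂) = (2)·(5) / ((9)·(6)) = 0.185185
ρ = √|0.185185| = √0.185185 = 0.430
ρ < 1, so Jacobi converges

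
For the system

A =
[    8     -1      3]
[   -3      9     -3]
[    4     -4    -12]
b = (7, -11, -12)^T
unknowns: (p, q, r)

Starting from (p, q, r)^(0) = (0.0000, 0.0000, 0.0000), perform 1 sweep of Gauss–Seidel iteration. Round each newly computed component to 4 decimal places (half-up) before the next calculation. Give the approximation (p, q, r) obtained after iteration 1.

Iteration 1:
  p = (7 - (-1)·0.0000 - (3)·0.0000) / (8) = 0.8750
  q = (-11 - (-3)·0.8750 - (-3)·0.0000) / (9) = -0.9306
  r = (-12 - (4)·0.8750 - (-4)·-0.9306) / (-12) = 1.6019

(0.8750, -0.9306, 1.6019)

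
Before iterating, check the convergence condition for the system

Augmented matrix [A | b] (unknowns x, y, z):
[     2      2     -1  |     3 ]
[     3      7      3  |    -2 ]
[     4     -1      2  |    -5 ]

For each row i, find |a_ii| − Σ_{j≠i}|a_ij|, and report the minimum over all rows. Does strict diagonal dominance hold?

-3

row 1: |2| − (2+1) = -1
row 2: |7| − (3+3) = 1
row 3: |2| − (4+1) = -3
minimum over rows = -3 → not strictly diagonally dominant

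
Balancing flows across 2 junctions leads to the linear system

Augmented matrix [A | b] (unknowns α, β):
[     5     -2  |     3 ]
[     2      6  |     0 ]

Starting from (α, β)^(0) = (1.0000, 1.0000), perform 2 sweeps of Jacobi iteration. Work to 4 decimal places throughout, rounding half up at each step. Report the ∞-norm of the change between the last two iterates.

0.5333

Iteration 1:
  α = (3 - (-2)·1.0000) / (5) = 1.0000
  β = (0 - (2)·1.0000) / (6) = -0.3333
Iteration 2:
  α = (3 - (-2)·-0.3333) / (5) = 0.4667
  β = (0 - (2)·1.0000) / (6) = -0.3333
Change: (-0.5333, 0.0000) → max |·| = 0.5333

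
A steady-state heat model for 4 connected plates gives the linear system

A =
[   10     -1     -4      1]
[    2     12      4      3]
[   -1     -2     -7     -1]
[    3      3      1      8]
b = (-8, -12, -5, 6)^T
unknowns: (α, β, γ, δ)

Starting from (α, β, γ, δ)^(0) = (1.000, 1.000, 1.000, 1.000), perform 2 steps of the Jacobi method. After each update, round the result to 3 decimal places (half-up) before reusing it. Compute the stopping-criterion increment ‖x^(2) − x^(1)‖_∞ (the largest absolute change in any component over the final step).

1.663

Iteration 1:
  α = (-8 - (-1)·1.000 - (-4)·1.000 - (1)·1.000) / (10) = -0.400
  β = (-12 - (2)·1.000 - (4)·1.000 - (3)·1.000) / (12) = -1.750
  γ = (-5 - (-1)·1.000 - (-2)·1.000 - (-1)·1.000) / (-7) = 0.143
  δ = (6 - (3)·1.000 - (3)·1.000 - (1)·1.000) / (8) = -0.125
Iteration 2:
  α = (-8 - (-1)·-1.750 - (-4)·0.143 - (1)·-0.125) / (10) = -0.905
  β = (-12 - (2)·-0.400 - (4)·0.143 - (3)·-0.125) / (12) = -0.950
  γ = (-5 - (-1)·-0.400 - (-2)·-1.750 - (-1)·-0.125) / (-7) = 1.289
  δ = (6 - (3)·-0.400 - (3)·-1.750 - (1)·0.143) / (8) = 1.538
Change: (-0.505, 0.800, 1.146, 1.663) → max |·| = 1.663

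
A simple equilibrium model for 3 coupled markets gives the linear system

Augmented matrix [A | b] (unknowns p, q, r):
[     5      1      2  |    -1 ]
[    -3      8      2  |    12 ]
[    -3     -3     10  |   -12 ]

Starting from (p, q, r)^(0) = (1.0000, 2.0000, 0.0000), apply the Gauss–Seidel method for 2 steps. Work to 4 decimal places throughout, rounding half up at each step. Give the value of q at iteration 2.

Iteration 1:
  p = (-1 - (1)·2.0000 - (2)·0.0000) / (5) = -0.6000
  q = (12 - (-3)·-0.6000 - (2)·0.0000) / (8) = 1.2750
  r = (-12 - (-3)·-0.6000 - (-3)·1.2750) / (10) = -0.9975
Iteration 2:
  p = (-1 - (1)·1.2750 - (2)·-0.9975) / (5) = -0.0560
  q = (12 - (-3)·-0.0560 - (2)·-0.9975) / (8) = 1.7284
  r = (-12 - (-3)·-0.0560 - (-3)·1.7284) / (10) = -0.6983

1.7284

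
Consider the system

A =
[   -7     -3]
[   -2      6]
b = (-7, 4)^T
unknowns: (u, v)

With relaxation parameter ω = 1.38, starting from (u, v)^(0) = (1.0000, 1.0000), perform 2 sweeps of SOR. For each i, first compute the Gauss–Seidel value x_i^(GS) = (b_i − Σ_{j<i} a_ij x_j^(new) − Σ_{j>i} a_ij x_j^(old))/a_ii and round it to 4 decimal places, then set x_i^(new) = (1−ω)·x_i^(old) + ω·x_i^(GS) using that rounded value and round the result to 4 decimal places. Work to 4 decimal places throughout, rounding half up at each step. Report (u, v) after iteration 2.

(0.7942, 1.0087)

Iteration 1:
  u: GS value = (-7 - (-3)·1.0000) / (-7) = 0.5714;  u ← (1−ω)·1.0000 + ω·0.5714 = 0.4085
  v: GS value = (4 - (-2)·0.4085) / (6) = 0.8028;  v ← (1−ω)·1.0000 + ω·0.8028 = 0.7279
Iteration 2:
  u: GS value = (-7 - (-3)·0.7279) / (-7) = 0.6880;  u ← (1−ω)·0.4085 + ω·0.6880 = 0.7942
  v: GS value = (4 - (-2)·0.7942) / (6) = 0.9314;  v ← (1−ω)·0.7279 + ω·0.9314 = 1.0087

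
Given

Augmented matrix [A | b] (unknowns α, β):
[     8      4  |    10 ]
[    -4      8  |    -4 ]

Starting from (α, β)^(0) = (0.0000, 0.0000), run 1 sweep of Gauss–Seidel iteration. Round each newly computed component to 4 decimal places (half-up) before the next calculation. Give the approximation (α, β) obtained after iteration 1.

(1.2500, 0.1250)

Iteration 1:
  α = (10 - (4)·0.0000) / (8) = 1.2500
  β = (-4 - (-4)·1.2500) / (8) = 0.1250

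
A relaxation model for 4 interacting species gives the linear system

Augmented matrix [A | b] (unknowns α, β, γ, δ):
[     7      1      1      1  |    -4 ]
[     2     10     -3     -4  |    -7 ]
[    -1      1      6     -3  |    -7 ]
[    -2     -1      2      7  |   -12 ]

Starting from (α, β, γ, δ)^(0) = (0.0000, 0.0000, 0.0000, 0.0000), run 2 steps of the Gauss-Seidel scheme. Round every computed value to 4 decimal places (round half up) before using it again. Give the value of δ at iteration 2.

-1.4900

Iteration 1:
  α = (-4 - (1)·0.0000 - (1)·0.0000 - (1)·0.0000) / (7) = -0.5714
  β = (-7 - (2)·-0.5714 - (-3)·0.0000 - (-4)·0.0000) / (10) = -0.5857
  γ = (-7 - (-1)·-0.5714 - (1)·-0.5857 - (-3)·0.0000) / (6) = -1.1643
  δ = (-12 - (-2)·-0.5714 - (-1)·-0.5857 - (2)·-1.1643) / (7) = -1.6286
Iteration 2:
  α = (-4 - (1)·-0.5857 - (1)·-1.1643 - (1)·-1.6286) / (7) = -0.0888
  β = (-7 - (2)·-0.0888 - (-3)·-1.1643 - (-4)·-1.6286) / (10) = -1.6830
  γ = (-7 - (-1)·-0.0888 - (1)·-1.6830 - (-3)·-1.6286) / (6) = -1.7153
  δ = (-12 - (-2)·-0.0888 - (-1)·-1.6830 - (2)·-1.7153) / (7) = -1.4900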